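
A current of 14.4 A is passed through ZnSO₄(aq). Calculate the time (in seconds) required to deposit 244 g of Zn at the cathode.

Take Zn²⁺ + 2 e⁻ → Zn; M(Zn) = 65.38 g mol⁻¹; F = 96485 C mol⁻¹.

50000 s

n(Zn) = m/M = 244 / 65.38 = 3.732 mol.
Each Zn atom requires 2 electrons, so n(e⁻) = 2 × 3.732 = 7.464 mol.
Q = n(e⁻)·F = 7.464 × 96485 = 720200 C.
t = Q/I = 720200 / 14.40 A = 50010 s.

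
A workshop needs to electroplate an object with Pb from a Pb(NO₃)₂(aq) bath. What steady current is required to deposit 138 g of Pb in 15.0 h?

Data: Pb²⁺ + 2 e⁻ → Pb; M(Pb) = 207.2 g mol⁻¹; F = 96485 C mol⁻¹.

2.38 A

n(Pb) = 138 / 207.2 = 0.6660 mol.
n(e⁻) = 2 × 0.6660 = 1.332 mol.
Q = n(e⁻)·F = 1.332 × 96485 = 128500 C.
I = Q/t = 128500 / 54000 s = 2.38 A.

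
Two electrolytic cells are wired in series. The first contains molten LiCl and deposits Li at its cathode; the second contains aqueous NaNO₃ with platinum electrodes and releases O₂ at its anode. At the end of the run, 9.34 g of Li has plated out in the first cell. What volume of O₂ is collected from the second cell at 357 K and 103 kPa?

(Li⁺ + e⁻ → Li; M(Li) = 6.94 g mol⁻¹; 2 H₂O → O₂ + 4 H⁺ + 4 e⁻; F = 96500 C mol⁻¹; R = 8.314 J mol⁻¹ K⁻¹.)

9.70 L

n(Li) = 9.34 / 6.94 = 1.346 mol, so n(e⁻) = 1 × 1.346 = 1.346 mol.
The cells are in series, so the same 1.346 mol of electrons passes through the second cell.
2 H₂O → O₂ + 4 H⁺ + 4 e⁻ — 4 mol e⁻ per mol O₂, so n(O₂) = 1.346/4 = 0.3365 mol.
V = nRT/P = (0.3365 × 8.314 × 357) / (103 × 10³) = 0.00970 m³ = 9.70 L.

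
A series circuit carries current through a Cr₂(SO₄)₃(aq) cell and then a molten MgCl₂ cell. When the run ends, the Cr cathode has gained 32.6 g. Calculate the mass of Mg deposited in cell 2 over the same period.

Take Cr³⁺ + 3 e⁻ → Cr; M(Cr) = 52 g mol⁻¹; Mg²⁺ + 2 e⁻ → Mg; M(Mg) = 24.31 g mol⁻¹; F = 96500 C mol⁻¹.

22.9 g

n(Cr) = 32.6 / 52 = 0.6269 mol.
Since Cr³⁺ + 3 e⁻ → Cr, n(e⁻) passed = 3 × 0.6269 = 1.881 mol.
Cells in series carry the same charge, so the same 1.881 mol of electrons passes through cell 2.
Mg²⁺ + 2 e⁻ → Mg, so n(Mg) = 1.881 / 2 = 0.9404 mol.
m(Mg) = 0.9404 × 24.31 = 22.9 g.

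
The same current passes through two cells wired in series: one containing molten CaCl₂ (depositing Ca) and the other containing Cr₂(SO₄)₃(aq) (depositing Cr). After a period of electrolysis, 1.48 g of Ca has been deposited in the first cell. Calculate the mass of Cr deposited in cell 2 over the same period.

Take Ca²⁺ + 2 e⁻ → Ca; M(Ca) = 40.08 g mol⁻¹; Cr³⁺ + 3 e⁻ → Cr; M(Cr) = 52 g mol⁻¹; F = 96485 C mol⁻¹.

1.28 g

n(Ca) = 1.48 / 40.08 = 0.03693 mol.
Since Ca²⁺ + 2 e⁻ → Ca, n(e⁻) passed = 2 × 0.03693 = 0.07385 mol.
Cells in series carry the same charge, so the same 0.07385 mol of electrons passes through cell 2.
Cr³⁺ + 3 e⁻ → Cr, so n(Cr) = 0.07385 / 3 = 0.02462 mol.
m(Cr) = 0.02462 × 52 = 1.28 g.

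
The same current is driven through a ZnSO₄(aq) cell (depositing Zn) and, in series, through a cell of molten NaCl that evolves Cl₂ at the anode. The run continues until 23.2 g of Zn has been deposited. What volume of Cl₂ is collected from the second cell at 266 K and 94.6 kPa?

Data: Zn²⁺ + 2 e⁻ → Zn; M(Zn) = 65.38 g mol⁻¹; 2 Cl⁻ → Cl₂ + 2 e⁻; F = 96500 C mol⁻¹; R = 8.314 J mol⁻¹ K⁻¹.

n(Zn) = 23.2 / 65.38 = 0.3548 mol, so n(e⁻) = 2 × 0.3548 = 0.7097 mol.
The cells are in series, so the same 0.7097 mol of electrons passes through the second cell.
2 Cl⁻ → Cl₂ + 2 e⁻ — 2 mol e⁻ per mol Cl₂, so n(Cl₂) = 0.7097/2 = 0.3548 mol.
V = nRT/P = (0.3548 × 8.314 × 266) / (94.6 × 10³) = 0.00830 m³ = 8.30 L.

8.30 L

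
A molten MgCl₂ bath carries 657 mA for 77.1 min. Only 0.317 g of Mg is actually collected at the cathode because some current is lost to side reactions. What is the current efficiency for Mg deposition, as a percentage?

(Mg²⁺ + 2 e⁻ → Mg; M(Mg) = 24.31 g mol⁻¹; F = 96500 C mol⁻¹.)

Q = I·t = 0.6570 × 4626.0 = 3039 C; n(e⁻) = 3039/96500 = 0.03150 mol.
Theoretical n(Mg) = n(e⁻)/2 = 0.01575 mol, i.e. m_theo = 0.01575 × 24.31 = 0.3828 g.
Efficiency = m_actual / m_theo = 0.317 / 0.3828 = 82.8 %.

82.8 %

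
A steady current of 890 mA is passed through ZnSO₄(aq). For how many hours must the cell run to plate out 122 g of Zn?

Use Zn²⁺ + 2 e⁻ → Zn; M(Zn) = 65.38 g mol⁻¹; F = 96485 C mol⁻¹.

n(Zn) = m/M = 122 / 65.38 = 1.866 mol.
Each Zn atom requires 2 electrons, so n(e⁻) = 2 × 1.866 = 3.732 mol.
Q = n(e⁻)·F = 3.732 × 96485 = 360100 C.
t = Q/I = 360100 / 0.8900 A = 404600 s = 112 h.

112 h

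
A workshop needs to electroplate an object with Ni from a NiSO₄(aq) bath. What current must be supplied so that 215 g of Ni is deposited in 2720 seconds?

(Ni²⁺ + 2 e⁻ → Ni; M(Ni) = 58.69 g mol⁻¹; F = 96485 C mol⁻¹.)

260 A

n(Ni) = 215 / 58.69 = 3.663 mol.
n(e⁻) = 2 × 3.663 = 7.327 mol.
Q = n(e⁻)·F = 7.327 × 96485 = 706900 C.
I = Q/t = 706900 / 2720.0 s = 260 A.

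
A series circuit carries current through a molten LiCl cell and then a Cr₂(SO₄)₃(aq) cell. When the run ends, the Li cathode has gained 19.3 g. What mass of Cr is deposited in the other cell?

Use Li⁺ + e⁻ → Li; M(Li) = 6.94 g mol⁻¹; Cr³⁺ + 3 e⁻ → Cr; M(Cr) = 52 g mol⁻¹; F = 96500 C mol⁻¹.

48.2 g

n(Li) = 19.3 / 6.94 = 2.781 mol.
Since Li⁺ + e⁻ → Li, n(e⁻) passed = 1 × 2.781 = 2.781 mol.
Cells in series carry the same charge, so the same 2.781 mol of electrons passes through cell 2.
Cr³⁺ + 3 e⁻ → Cr, so n(Cr) = 2.781 / 3 = 0.9270 mol.
m(Cr) = 0.9270 × 52 = 48.2 g.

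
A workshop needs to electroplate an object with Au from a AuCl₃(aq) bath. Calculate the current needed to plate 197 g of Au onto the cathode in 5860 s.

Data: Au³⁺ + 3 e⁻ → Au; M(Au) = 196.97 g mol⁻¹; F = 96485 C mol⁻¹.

49.4 A

n(Au) = 197 / 196.97 = 1.000 mol.
n(e⁻) = 3 × 1.000 = 3.000 mol.
Q = n(e⁻)·F = 3.000 × 96485 = 289500 C.
I = Q/t = 289500 / 5860.0 s = 49.4 A.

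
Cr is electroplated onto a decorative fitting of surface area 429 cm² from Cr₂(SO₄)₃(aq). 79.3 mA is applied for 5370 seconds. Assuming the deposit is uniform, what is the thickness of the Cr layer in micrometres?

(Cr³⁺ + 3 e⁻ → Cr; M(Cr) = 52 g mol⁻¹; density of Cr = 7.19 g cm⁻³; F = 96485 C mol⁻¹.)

0.248 μm

Q = I·t = 0.07930 × 5370.0 = 425.8 C; n(e⁻) = 0.004414 mol.
n(Cr) = n(e⁻)/3 = 0.001471 mol, so m = 0.001471 × 52 = 0.07650 g.
Volume = m/ρ = 0.07650 / 7.19 = 0.01064 cm³.
Thickness = V/A = 0.01064 / 429 = 2.48 × 10⁻⁵ cm = 0.248 μm.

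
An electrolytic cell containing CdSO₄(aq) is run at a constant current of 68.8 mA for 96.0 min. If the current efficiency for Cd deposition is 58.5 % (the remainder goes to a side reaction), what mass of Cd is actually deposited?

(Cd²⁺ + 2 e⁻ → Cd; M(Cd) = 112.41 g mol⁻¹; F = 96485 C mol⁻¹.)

Q = I·t = 0.06880 × 5760.0 = 396.3 C.
n(e⁻) = 396.3/96485 = 0.004107 mol; theoretically n(Cd) = 0.004107/2 = 0.002054 mol, m_theo = 0.2308 g.
At 58.5 % efficiency, m_actual = 0.585 × 0.2308 = 0.135 g.

0.135 g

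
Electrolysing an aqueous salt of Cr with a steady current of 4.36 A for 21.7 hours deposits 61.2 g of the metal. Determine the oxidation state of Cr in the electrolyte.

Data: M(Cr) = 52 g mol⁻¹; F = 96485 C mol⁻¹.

+3

Q = I·t = 4.360 A × 78120 s = 340600 C, so n(e⁻) = 340600/96485 = 3.530 mol.
n(Cr) deposited = 61.2 / 52 = 1.177 mol.
Electrons per atom = n(e⁻)/n(Cr) = 3.530 / 1.177 = 3.00 ≈ 3, so the ion is Cr³⁺.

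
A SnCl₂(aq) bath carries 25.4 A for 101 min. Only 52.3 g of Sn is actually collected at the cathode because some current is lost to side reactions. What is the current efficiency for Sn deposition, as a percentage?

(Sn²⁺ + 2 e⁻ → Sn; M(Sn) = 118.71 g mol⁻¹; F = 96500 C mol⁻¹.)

55.2 %

Q = I·t = 25.40 × 6060.0 = 153900 C; n(e⁻) = 153900/96500 = 1.595 mol.
Theoretical n(Sn) = n(e⁻)/2 = 0.7975 mol, i.e. m_theo = 0.7975 × 118.71 = 94.68 g.
Efficiency = m_actual / m_theo = 52.3 / 94.68 = 55.2 %.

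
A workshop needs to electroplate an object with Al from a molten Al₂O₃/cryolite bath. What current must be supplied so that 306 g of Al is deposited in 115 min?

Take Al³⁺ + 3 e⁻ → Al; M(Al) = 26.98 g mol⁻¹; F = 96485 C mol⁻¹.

476 A

n(Al) = 306 / 26.98 = 11.34 mol.
n(e⁻) = 3 × 11.34 = 34.03 mol.
Q = n(e⁻)·F = 34.03 × 96485 = 3283000 C.
I = Q/t = 3283000 / 6900.0 s = 476 A.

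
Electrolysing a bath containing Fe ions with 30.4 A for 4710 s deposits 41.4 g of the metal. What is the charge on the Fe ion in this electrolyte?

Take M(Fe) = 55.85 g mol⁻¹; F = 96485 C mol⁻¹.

Q = I·t = 30.40 A × 4710.0 s = 143200 C, so n(e⁻) = 143200/96485 = 1.484 mol.
n(Fe) deposited = 41.4 / 55.85 = 0.7413 mol.
Electrons per atom = n(e⁻)/n(Fe) = 1.484 / 0.7413 = 2.00 ≈ 2, so the ion is Fe²⁺.

+2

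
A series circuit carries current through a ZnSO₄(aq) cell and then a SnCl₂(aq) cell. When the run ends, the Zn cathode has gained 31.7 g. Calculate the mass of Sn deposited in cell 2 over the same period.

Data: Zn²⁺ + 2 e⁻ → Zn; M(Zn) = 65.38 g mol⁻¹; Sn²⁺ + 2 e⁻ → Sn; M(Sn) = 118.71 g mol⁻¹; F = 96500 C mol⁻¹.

n(Zn) = 31.7 / 65.38 = 0.4849 mol.
Since Zn²⁺ + 2 e⁻ → Zn, n(e⁻) passed = 2 × 0.4849 = 0.9697 mol.
Cells in series carry the same charge, so the same 0.9697 mol of electrons passes through cell 2.
Sn²⁺ + 2 e⁻ → Sn, so n(Sn) = 0.9697 / 2 = 0.4849 mol.
m(Sn) = 0.4849 × 118.71 = 57.6 g.

57.6 g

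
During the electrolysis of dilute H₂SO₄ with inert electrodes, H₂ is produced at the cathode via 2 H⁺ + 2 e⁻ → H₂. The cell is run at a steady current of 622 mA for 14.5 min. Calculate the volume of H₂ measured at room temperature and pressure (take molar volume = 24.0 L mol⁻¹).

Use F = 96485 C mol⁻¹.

0.0673 L

Q = I·t = 0.6220 A × 870.00 s = 541.1 C.
n(e⁻) = Q/F = 541.1 / 96485 = 0.005609 mol.
2 electrons are transferred per H₂ molecule, so n(H₂) = 0.005609 / 2 = 0.002804 mol.
V = n × V_m = 0.002804 × 24.0 = 0.0673 L.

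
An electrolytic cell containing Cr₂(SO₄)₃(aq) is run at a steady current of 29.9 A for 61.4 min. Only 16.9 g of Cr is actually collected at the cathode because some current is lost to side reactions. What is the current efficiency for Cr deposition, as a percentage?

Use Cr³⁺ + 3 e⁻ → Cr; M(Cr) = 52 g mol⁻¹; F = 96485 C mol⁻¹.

85.4 %

Q = I·t = 29.90 × 3684.0 = 110200 C; n(e⁻) = 110200/96485 = 1.142 mol.
Theoretical n(Cr) = n(e⁻)/3 = 0.3805 mol, i.e. m_theo = 0.3805 × 52 = 19.79 g.
Efficiency = m_actual / m_theo = 16.9 / 19.79 = 85.4 %.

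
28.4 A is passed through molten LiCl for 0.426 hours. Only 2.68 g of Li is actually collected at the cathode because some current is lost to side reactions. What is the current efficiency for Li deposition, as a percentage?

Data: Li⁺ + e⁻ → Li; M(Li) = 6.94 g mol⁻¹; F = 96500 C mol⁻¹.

Q = I·t = 28.40 × 1533.6 = 43550 C; n(e⁻) = 43550/96500 = 0.4513 mol.
Theoretical n(Li) = n(e⁻)/1 = 0.4513 mol, i.e. m_theo = 0.4513 × 6.94 = 3.132 g.
Efficiency = m_actual / m_theo = 2.68 / 3.132 = 85.6 %.

85.6 %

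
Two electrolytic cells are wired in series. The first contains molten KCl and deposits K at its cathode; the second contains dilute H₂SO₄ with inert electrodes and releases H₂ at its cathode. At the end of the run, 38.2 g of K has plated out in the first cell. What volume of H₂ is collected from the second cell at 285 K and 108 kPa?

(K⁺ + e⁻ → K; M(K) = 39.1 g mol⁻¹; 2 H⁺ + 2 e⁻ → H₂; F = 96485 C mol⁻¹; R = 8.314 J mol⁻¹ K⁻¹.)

10.7 L

n(K) = 38.2 / 39.1 = 0.9770 mol, so n(e⁻) = 1 × 0.9770 = 0.9770 mol.
The cells are in series, so the same 0.9770 mol of electrons passes through the second cell.
2 H⁺ + 2 e⁻ → H₂ — 2 mol e⁻ per mol H₂, so n(H₂) = 0.9770/2 = 0.4885 mol.
V = nRT/P = (0.4885 × 8.314 × 285) / (108 × 10³) = 0.0107 m³ = 10.7 L.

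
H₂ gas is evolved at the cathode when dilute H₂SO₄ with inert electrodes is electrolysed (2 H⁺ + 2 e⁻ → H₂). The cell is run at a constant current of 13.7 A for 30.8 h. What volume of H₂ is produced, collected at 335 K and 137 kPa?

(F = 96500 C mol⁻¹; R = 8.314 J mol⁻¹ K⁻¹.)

160 L

Q = I·t = 13.70 A × 110880 s = 1519000 C.
n(e⁻) = Q/F = 1519000 / 96500 = 15.74 mol.
2 electrons are transferred per H₂ molecule, so n(H₂) = 15.74 / 2 = 7.871 mol.
V = nRT/P = (7.871 × 8.314 × 335) / (137 × 10³ Pa) = 0.160 m³ = 160 L.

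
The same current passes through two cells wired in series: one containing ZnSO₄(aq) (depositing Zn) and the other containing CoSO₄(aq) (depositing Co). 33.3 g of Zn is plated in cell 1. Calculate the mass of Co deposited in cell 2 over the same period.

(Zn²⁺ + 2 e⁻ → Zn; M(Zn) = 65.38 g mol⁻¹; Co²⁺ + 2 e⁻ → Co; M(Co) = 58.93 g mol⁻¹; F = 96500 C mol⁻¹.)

30.0 g

n(Zn) = 33.3 / 65.38 = 0.5093 mol.
Since Zn²⁺ + 2 e⁻ → Zn, n(e⁻) passed = 2 × 0.5093 = 1.019 mol.
Cells in series carry the same charge, so the same 1.019 mol of electrons passes through cell 2.
Co²⁺ + 2 e⁻ → Co, so n(Co) = 1.019 / 2 = 0.5093 mol.
m(Co) = 0.5093 × 58.93 = 30.0 g.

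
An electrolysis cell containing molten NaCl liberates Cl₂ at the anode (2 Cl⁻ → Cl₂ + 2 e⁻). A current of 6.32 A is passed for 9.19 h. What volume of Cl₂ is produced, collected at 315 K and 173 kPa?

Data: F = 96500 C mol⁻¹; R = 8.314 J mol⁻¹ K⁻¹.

Q = I·t = 6.320 A × 33084 s = 209100 C.
n(e⁻) = Q/F = 209100 / 96500 = 2.167 mol.
2 electrons are transferred per Cl₂ molecule, so n(Cl₂) = 2.167 / 2 = 1.083 mol.
V = nRT/P = (1.083 × 8.314 × 315) / (173 × 10³ Pa) = 0.0164 m³ = 16.4 L.

16.4 L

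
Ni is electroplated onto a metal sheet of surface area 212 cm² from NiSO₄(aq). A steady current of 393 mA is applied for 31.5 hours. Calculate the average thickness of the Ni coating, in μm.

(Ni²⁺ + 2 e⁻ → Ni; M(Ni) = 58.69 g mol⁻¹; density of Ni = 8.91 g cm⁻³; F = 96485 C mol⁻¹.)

71.8 μm

Q = I·t = 0.3930 × 113400 = 44570 C; n(e⁻) = 0.4619 mol.
n(Ni) = n(e⁻)/2 = 0.2309 mol, so m = 0.2309 × 58.69 = 13.55 g.
Volume = m/ρ = 13.55 / 8.91 = 1.521 cm³.
Thickness = V/A = 1.521 / 212 = 0.00718 cm = 71.8 μm.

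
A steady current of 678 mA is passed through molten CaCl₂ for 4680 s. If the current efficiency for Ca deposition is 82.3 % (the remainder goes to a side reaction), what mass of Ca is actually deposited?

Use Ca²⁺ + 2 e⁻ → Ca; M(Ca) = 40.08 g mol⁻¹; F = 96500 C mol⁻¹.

Q = I·t = 0.6780 × 4680.0 = 3173 C.
n(e⁻) = 3173/96500 = 0.03288 mol; theoretically n(Ca) = 0.03288/2 = 0.01644 mol, m_theo = 0.6589 g.
At 82.3 % efficiency, m_actual = 0.823 × 0.6589 = 0.542 g.

0.542 g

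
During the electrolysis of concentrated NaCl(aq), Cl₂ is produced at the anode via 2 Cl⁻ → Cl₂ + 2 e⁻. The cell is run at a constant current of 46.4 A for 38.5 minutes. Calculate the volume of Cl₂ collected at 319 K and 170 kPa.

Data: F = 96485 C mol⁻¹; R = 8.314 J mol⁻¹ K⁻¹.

8.67 L

Q = I·t = 46.40 A × 2310.0 s = 107200 C.
n(e⁻) = Q/F = 107200 / 96485 = 1.111 mol.
2 electrons are transferred per Cl₂ molecule, so n(Cl₂) = 1.111 / 2 = 0.5554 mol.
V = nRT/P = (0.5554 × 8.314 × 319) / (170 × 10³ Pa) = 0.00867 m³ = 8.67 L.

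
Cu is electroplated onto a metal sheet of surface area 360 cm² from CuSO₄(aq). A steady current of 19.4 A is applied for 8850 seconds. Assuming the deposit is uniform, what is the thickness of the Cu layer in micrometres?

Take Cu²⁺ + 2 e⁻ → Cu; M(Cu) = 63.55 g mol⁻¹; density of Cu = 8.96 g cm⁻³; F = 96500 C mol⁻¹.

175 μm

Q = I·t = 19.40 × 8850.0 = 171700 C; n(e⁻) = 1.779 mol.
n(Cu) = n(e⁻)/2 = 0.8896 mol, so m = 0.8896 × 63.55 = 56.53 g.
Volume = m/ρ = 56.53 / 8.96 = 6.310 cm³.
Thickness = V/A = 6.310 / 360 = 0.0175 cm = 175 μm.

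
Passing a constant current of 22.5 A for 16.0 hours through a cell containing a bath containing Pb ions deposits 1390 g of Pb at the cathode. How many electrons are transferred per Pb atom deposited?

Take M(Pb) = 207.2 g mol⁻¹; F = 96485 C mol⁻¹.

2

Q = I·t = 22.50 A × 57600 s = 1296000 C, so n(e⁻) = 1296000/96485 = 13.43 mol.
n(Pb) deposited = 1390 / 207.2 = 6.708 mol.
Electrons per atom = n(e⁻)/n(Pb) = 13.43 / 6.708 = 2.00 ≈ 2, so the ion is Pb²⁺.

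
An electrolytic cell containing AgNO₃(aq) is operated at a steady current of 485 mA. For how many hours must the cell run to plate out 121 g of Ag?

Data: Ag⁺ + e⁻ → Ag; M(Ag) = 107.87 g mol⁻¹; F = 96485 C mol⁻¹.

n(Ag) = m/M = 121 / 107.87 = 1.122 mol.
Each Ag atom requires 1 electron, so n(e⁻) = 1 × 1.122 = 1.122 mol.
Q = n(e⁻)·F = 1.122 × 96485 = 108200 C.
t = Q/I = 108200 / 0.4850 A = 223200 s = 62.0 h.

62.0 h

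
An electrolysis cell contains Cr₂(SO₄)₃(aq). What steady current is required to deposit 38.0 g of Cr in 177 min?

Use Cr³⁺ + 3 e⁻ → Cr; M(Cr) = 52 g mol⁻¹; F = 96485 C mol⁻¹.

19.9 A

n(Cr) = 38.0 / 52 = 0.7308 mol.
n(e⁻) = 3 × 0.7308 = 2.192 mol.
Q = n(e⁻)·F = 2.192 × 96485 = 211500 C.
I = Q/t = 211500 / 10620 s = 19.9 A.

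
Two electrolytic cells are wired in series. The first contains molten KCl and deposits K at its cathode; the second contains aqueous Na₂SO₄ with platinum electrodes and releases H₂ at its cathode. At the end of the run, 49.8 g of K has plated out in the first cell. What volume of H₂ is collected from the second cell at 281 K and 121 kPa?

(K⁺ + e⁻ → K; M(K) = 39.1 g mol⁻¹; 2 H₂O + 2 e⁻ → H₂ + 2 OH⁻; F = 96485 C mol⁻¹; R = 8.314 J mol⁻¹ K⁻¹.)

12.3 L

n(K) = 49.8 / 39.1 = 1.274 mol, so n(e⁻) = 1 × 1.274 = 1.274 mol.
The cells are in series, so the same 1.274 mol of electrons passes through the second cell.
2 H₂O + 2 e⁻ → H₂ + 2 OH⁻ — 2 mol e⁻ per mol H₂, so n(H₂) = 1.274/2 = 0.6368 mol.
V = nRT/P = (0.6368 × 8.314 × 281) / (121 × 10³) = 0.0123 m³ = 12.3 L.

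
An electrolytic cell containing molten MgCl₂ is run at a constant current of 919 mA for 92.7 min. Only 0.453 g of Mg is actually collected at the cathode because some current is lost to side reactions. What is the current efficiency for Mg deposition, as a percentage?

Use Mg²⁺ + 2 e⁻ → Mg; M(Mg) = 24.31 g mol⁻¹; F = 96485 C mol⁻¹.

Q = I·t = 0.9190 × 5562.0 = 5111 C; n(e⁻) = 5111/96485 = 0.05298 mol.
Theoretical n(Mg) = n(e⁻)/2 = 0.02649 mol, i.e. m_theo = 0.02649 × 24.31 = 0.6439 g.
Efficiency = m_actual / m_theo = 0.453 / 0.6439 = 70.3 %.

70.3 %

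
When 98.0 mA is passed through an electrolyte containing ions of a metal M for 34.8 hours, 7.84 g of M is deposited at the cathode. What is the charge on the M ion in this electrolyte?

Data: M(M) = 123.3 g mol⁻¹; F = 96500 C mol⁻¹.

+2

Q = I·t = 0.09800 A × 125280 s = 12280 C, so n(e⁻) = 12280/96500 = 0.1272 mol.
n(M) deposited = 7.84 / 123.3 = 0.06358 mol.
Electrons per atom = n(e⁻)/n(M) = 0.1272 / 0.06358 = 2.00 ≈ 2, so the ion is M²⁺.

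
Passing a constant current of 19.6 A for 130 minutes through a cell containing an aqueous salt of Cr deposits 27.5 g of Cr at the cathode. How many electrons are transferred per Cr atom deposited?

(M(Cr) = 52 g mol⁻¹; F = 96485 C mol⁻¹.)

Q = I·t = 19.60 A × 7800.0 s = 152900 C, so n(e⁻) = 152900/96485 = 1.584 mol.
n(Cr) deposited = 27.5 / 52 = 0.5288 mol.
Electrons per atom = n(e⁻)/n(Cr) = 1.584 / 0.5288 = 3.00 ≈ 3, so the ion is Cr³⁺.

3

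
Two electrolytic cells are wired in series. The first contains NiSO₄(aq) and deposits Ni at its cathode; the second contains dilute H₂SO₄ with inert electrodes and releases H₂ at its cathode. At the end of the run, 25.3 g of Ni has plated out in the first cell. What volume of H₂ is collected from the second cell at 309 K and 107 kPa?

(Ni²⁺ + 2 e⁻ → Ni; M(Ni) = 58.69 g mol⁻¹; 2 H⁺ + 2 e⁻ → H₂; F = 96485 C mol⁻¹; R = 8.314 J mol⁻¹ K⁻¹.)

10.4 L

n(Ni) = 25.3 / 58.69 = 0.4311 mol, so n(e⁻) = 2 × 0.4311 = 0.8622 mol.
The cells are in series, so the same 0.8622 mol of electrons passes through the second cell.
2 H⁺ + 2 e⁻ → H₂ — 2 mol e⁻ per mol H₂, so n(H₂) = 0.8622/2 = 0.4311 mol.
V = nRT/P = (0.4311 × 8.314 × 309) / (107 × 10³) = 0.0104 m³ = 10.4 L.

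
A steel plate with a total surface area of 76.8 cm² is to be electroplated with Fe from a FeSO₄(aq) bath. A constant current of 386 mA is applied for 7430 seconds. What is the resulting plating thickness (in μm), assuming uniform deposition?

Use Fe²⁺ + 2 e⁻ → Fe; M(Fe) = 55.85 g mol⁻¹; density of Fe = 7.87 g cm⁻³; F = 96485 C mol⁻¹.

Q = I·t = 0.3860 × 7430.0 = 2868 C; n(e⁻) = 0.02972 mol.
n(Fe) = n(e⁻)/2 = 0.01486 mol, so m = 0.01486 × 55.85 = 0.8301 g.
Volume = m/ρ = 0.8301 / 7.87 = 0.1055 cm³.
Thickness = V/A = 0.1055 / 76.8 = 0.00137 cm = 13.7 μm.

13.7 μm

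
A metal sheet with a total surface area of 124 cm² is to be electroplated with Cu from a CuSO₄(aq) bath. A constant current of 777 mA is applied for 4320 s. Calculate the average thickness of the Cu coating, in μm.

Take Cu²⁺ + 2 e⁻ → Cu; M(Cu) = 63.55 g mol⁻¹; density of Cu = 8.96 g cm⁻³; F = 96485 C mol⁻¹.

9.95 μm

Q = I·t = 0.7770 × 4320.0 = 3357 C; n(e⁻) = 0.03479 mol.
n(Cu) = n(e⁻)/2 = 0.01739 mol, so m = 0.01739 × 63.55 = 1.105 g.
Volume = m/ρ = 1.105 / 8.96 = 0.1234 cm³.
Thickness = V/A = 0.1234 / 124 = 9.95 × 10⁻⁴ cm = 9.95 μm.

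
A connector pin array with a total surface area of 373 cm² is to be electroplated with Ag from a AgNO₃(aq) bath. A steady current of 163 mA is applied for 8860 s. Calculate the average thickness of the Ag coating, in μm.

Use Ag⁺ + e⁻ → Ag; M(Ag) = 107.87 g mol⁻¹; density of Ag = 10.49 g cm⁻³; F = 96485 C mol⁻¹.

Q = I·t = 0.1630 × 8860.0 = 1444 C; n(e⁻) = 0.01497 mol.
n(Ag) = n(e⁻)/1 = 0.01497 mol, so m = 0.01497 × 107.87 = 1.615 g.
Volume = m/ρ = 1.615 / 10.49 = 0.1539 cm³.
Thickness = V/A = 0.1539 / 373 = 4.13 × 10⁻⁴ cm = 4.13 μm.

4.13 μm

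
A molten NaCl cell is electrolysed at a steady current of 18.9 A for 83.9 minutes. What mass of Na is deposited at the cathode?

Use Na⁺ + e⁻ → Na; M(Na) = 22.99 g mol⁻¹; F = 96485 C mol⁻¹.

22.7 g

Q = I·t = 18.90 A × 5034.0 s = 95140 C.
n(e⁻) = Q/F = 95140 / 96485 = 0.9861 mol.
Na⁺ + e⁻ → Na, so n(Na) = n(e⁻)/1 = 0.9861 mol.
m = n·M = 0.9861 × 22.99 = 22.7 g.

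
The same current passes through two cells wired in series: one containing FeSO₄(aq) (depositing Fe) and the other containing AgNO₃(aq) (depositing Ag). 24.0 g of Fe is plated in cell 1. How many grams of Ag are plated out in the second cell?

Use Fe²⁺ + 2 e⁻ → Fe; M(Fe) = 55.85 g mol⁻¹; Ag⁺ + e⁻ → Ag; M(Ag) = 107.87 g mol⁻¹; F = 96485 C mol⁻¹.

92.7 g

n(Fe) = 24.0 / 55.85 = 0.4297 mol.
Since Fe²⁺ + 2 e⁻ → Fe, n(e⁻) passed = 2 × 0.4297 = 0.8594 mol.
Cells in series carry the same charge, so the same 0.8594 mol of electrons passes through cell 2.
Ag⁺ + e⁻ → Ag, so n(Ag) = 0.8594 / 1 = 0.8594 mol.
m(Ag) = 0.8594 × 107.87 = 92.7 g.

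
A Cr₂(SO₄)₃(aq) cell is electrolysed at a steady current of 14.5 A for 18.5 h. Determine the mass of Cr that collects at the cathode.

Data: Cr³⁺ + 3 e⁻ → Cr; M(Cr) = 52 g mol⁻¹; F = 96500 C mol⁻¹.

173 g

Q = I·t = 14.50 A × 66600 s = 965700 C.
n(e⁻) = Q/F = 965700 / 96500 = 10.01 mol.
Cr³⁺ + 3 e⁻ → Cr, so n(Cr) = n(e⁻)/3 = 3.336 mol.
m = n·M = 3.336 × 52 = 173 g.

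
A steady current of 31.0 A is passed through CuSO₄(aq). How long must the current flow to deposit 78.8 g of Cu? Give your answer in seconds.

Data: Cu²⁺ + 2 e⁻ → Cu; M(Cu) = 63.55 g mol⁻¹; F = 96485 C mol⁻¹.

n(Cu) = m/M = 78.8 / 63.55 = 1.240 mol.
Each Cu atom requires 2 electrons, so n(e⁻) = 2 × 1.240 = 2.480 mol.
Q = n(e⁻)·F = 2.480 × 96485 = 239300 C.
t = Q/I = 239300 / 31.00 A = 7719 s.

7720 s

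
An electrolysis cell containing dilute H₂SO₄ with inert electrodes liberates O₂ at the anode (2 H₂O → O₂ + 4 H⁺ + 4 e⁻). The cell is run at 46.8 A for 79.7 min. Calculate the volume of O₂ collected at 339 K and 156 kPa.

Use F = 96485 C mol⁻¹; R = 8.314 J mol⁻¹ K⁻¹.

10.5 L

Q = I·t = 46.80 A × 4782.0 s = 223800 C.
n(e⁻) = Q/F = 223800 / 96485 = 2.320 mol.
4 electrons are transferred per O₂ molecule, so n(O₂) = 2.320 / 4 = 0.5799 mol.
V = nRT/P = (0.5799 × 8.314 × 339) / (156 × 10³ Pa) = 0.0105 m³ = 10.5 L.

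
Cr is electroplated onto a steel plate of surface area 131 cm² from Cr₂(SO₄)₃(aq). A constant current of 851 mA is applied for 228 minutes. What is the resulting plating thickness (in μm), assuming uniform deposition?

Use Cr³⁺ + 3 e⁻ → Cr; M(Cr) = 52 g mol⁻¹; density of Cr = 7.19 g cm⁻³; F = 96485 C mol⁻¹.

22.2 μm

Q = I·t = 0.8510 × 13680 = 11640 C; n(e⁻) = 0.1207 mol.
n(Cr) = n(e⁻)/3 = 0.04022 mol, so m = 0.04022 × 52 = 2.091 g.
Volume = m/ρ = 2.091 / 7.19 = 0.2909 cm³.
Thickness = V/A = 0.2909 / 131 = 0.00222 cm = 22.2 μm.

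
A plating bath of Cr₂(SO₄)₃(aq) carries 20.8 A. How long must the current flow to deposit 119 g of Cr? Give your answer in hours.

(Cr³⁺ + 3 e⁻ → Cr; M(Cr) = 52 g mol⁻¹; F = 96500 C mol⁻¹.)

8.85 h

n(Cr) = m/M = 119 / 52 = 2.288 mol.
Each Cr atom requires 3 electrons, so n(e⁻) = 3 × 2.288 = 6.865 mol.
Q = n(e⁻)·F = 6.865 × 96500 = 662500 C.
t = Q/I = 662500 / 20.80 A = 31850 s = 8.85 h.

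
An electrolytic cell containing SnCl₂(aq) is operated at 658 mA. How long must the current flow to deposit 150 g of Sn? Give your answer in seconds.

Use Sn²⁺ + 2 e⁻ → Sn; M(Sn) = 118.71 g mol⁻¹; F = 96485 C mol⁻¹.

3.71 × 10⁵ s

n(Sn) = m/M = 150 / 118.71 = 1.264 mol.
Each Sn atom requires 2 electrons, so n(e⁻) = 2 × 1.264 = 2.527 mol.
Q = n(e⁻)·F = 2.527 × 96485 = 243800 C.
t = Q/I = 243800 / 0.6580 A = 370600 s.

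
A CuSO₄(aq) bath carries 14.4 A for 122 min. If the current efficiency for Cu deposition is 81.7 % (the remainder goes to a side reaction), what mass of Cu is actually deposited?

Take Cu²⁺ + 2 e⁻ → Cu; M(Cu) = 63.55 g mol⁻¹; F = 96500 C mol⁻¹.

28.4 g

Q = I·t = 14.40 × 7320.0 = 105400 C.
n(e⁻) = 105400/96500 = 1.092 mol; theoretically n(Cu) = 1.092/2 = 0.5462 mol, m_theo = 34.71 g.
At 81.7 % efficiency, m_actual = 0.817 × 34.71 = 28.4 g.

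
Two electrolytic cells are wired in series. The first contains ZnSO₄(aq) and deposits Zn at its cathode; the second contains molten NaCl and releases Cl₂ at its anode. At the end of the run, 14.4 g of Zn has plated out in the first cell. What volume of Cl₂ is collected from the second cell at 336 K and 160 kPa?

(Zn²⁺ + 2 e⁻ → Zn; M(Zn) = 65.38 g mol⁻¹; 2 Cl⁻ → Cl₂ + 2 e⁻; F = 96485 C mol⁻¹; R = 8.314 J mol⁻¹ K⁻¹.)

3.85 L

n(Zn) = 14.4 / 65.38 = 0.2203 mol, so n(e⁻) = 2 × 0.2203 = 0.4405 mol.
The cells are in series, so the same 0.4405 mol of electrons passes through the second cell.
2 Cl⁻ → Cl₂ + 2 e⁻ — 2 mol e⁻ per mol Cl₂, so n(Cl₂) = 0.4405/2 = 0.2203 mol.
V = nRT/P = (0.2203 × 8.314 × 336) / (160 × 10³) = 0.00385 m³ = 3.85 L.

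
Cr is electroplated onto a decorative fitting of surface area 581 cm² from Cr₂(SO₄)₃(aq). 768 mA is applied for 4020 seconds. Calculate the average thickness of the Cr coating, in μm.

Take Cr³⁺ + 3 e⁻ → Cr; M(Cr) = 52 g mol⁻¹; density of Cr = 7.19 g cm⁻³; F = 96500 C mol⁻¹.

1.33 μm

Q = I·t = 0.7680 × 4020.0 = 3087 C; n(e⁻) = 0.03199 mol.
n(Cr) = n(e⁻)/3 = 0.01066 mol, so m = 0.01066 × 52 = 0.5546 g.
Volume = m/ρ = 0.5546 / 7.19 = 0.07713 cm³.
Thickness = V/A = 0.07713 / 581 = 1.33 × 10⁻⁴ cm = 1.33 μm.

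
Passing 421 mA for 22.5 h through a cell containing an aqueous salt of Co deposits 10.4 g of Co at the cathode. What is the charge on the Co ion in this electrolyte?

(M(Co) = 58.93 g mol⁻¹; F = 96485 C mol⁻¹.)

+2

Q = I·t = 0.4210 A × 81000 s = 34100 C, so n(e⁻) = 34100/96485 = 0.3534 mol.
n(Co) deposited = 10.4 / 58.93 = 0.1765 mol.
Electrons per atom = n(e⁻)/n(Co) = 0.3534 / 0.1765 = 2.00 ≈ 2, so the ion is Co²⁺.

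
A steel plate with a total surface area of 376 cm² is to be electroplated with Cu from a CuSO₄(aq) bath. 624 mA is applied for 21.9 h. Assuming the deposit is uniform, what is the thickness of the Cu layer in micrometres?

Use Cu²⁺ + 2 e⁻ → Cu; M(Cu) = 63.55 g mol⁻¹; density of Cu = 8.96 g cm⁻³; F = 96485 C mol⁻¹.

Q = I·t = 0.6240 × 78840 = 49200 C; n(e⁻) = 0.5099 mol.
n(Cu) = n(e⁻)/2 = 0.2549 mol, so m = 0.2549 × 63.55 = 16.20 g.
Volume = m/ρ = 16.20 / 8.96 = 1.808 cm³.
Thickness = V/A = 1.808 / 376 = 0.00481 cm = 48.1 μm.

48.1 μm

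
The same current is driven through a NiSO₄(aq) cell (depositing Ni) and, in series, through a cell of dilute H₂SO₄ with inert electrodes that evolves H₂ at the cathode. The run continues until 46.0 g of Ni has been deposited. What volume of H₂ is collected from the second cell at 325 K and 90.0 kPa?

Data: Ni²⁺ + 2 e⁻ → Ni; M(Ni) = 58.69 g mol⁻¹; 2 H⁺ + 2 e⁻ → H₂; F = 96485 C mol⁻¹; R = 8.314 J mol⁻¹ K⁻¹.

23.5 L

n(Ni) = 46.0 / 58.69 = 0.7838 mol, so n(e⁻) = 2 × 0.7838 = 1.568 mol.
The cells are in series, so the same 1.568 mol of electrons passes through the second cell.
2 H⁺ + 2 e⁻ → H₂ — 2 mol e⁻ per mol H₂, so n(H₂) = 1.568/2 = 0.7838 mol.
V = nRT/P = (0.7838 × 8.314 × 325) / (90.0 × 10³) = 0.0235 m³ = 23.5 L.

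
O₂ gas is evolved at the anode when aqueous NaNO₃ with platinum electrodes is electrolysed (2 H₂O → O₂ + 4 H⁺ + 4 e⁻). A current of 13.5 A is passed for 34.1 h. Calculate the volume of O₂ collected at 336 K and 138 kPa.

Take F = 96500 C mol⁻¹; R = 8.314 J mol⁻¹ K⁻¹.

Q = I·t = 13.50 A × 122760 s = 1657000 C.
n(e⁻) = Q/F = 1657000 / 96500 = 17.17 mol.
4 electrons are transferred per O₂ molecule, so n(O₂) = 17.17 / 4 = 4.293 mol.
V = nRT/P = (4.293 × 8.314 × 336) / (138 × 10³ Pa) = 0.0869 m³ = 86.9 L.

86.9 L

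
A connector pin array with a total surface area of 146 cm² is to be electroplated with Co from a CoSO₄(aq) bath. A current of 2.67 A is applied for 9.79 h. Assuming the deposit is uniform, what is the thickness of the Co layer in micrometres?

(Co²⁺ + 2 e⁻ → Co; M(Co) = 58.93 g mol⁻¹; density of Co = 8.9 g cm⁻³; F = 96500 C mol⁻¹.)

Q = I·t = 2.670 × 35244 = 94100 C; n(e⁻) = 0.9751 mol.
n(Co) = n(e⁻)/2 = 0.4876 mol, so m = 0.4876 × 58.93 = 28.73 g.
Volume = m/ρ = 28.73 / 8.9 = 3.228 cm³.
Thickness = V/A = 3.228 / 146 = 0.0221 cm = 221 μm.

221 μm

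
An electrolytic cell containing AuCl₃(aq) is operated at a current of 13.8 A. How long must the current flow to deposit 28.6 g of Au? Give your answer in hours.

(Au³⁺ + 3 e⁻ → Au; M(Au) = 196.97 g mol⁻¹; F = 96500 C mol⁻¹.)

n(Au) = m/M = 28.6 / 196.97 = 0.1452 mol.
Each Au atom requires 3 electrons, so n(e⁻) = 3 × 0.1452 = 0.4356 mol.
Q = n(e⁻)·F = 0.4356 × 96500 = 42040 C.
t = Q/I = 42040 / 13.80 A = 3046 s = 0.846 h.

0.846 h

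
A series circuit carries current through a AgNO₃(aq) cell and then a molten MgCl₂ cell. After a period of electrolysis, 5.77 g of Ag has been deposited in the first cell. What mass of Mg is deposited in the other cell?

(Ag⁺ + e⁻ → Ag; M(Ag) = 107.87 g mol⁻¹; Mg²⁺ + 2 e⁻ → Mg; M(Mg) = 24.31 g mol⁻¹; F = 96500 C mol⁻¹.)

0.650 g

n(Ag) = 5.77 / 107.87 = 0.05349 mol.
Since Ag⁺ + e⁻ → Ag, n(e⁻) passed = 1 × 0.05349 = 0.05349 mol.
Cells in series carry the same charge, so the same 0.05349 mol of electrons passes through cell 2.
Mg²⁺ + 2 e⁻ → Mg, so n(Mg) = 0.05349 / 2 = 0.02675 mol.
m(Mg) = 0.02675 × 24.31 = 0.650 g.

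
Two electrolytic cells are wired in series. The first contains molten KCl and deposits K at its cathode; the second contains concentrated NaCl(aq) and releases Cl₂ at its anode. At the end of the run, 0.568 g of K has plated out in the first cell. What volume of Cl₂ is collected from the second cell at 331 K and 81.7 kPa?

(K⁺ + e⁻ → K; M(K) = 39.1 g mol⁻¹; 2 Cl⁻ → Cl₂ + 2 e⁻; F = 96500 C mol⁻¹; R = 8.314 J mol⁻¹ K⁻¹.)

n(K) = 0.568 / 39.1 = 0.01453 mol, so n(e⁻) = 1 × 0.01453 = 0.01453 mol.
The cells are in series, so the same 0.01453 mol of electrons passes through the second cell.
2 Cl⁻ → Cl₂ + 2 e⁻ — 2 mol e⁻ per mol Cl₂, so n(Cl₂) = 0.01453/2 = 0.007263 mol.
V = nRT/P = (0.007263 × 8.314 × 331) / (81.7 × 10³) = 2.45 × 10⁻⁴ m³ = 0.245 L.

0.245 L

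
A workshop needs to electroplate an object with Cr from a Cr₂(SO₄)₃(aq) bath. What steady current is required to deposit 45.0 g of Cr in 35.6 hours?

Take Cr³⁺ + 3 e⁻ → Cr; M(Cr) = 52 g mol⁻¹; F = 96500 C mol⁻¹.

1.95 A

n(Cr) = 45.0 / 52 = 0.8654 mol.
n(e⁻) = 3 × 0.8654 = 2.596 mol.
Q = n(e⁻)·F = 2.596 × 96500 = 250500 C.
I = Q/t = 250500 / 128160 s = 1.95 A.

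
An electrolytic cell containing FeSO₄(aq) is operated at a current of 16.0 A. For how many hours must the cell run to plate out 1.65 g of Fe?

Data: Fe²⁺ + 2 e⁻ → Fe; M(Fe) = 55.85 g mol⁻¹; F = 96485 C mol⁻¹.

n(Fe) = m/M = 1.65 / 55.85 = 0.02954 mol.
Each Fe atom requires 2 electrons, so n(e⁻) = 2 × 0.02954 = 0.05909 mol.
Q = n(e⁻)·F = 0.05909 × 96485 = 5701 C.
t = Q/I = 5701 / 16.00 A = 356.3 s = 0.0990 h.

0.0990 h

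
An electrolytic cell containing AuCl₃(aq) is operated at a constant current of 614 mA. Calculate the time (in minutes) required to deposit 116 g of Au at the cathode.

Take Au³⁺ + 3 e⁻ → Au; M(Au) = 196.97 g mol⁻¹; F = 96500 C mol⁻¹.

n(Au) = m/M = 116 / 196.97 = 0.5889 mol.
Each Au atom requires 3 electrons, so n(e⁻) = 3 × 0.5889 = 1.767 mol.
Q = n(e⁻)·F = 1.767 × 96500 = 170500 C.
t = Q/I = 170500 / 0.6140 A = 277700 s = 4630 min.

4630 min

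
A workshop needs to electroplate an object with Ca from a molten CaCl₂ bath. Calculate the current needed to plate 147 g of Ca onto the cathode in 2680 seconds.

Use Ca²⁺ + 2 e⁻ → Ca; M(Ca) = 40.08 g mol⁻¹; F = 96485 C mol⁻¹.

n(Ca) = 147 / 40.08 = 3.668 mol.
n(e⁻) = 2 × 3.668 = 7.335 mol.
Q = n(e⁻)·F = 7.335 × 96485 = 707700 C.
I = Q/t = 707700 / 2680.0 s = 264 A.

264 A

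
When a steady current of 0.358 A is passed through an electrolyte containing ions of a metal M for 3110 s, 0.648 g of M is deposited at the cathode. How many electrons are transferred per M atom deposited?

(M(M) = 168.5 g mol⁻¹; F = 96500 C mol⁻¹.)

3

Q = I·t = 0.3580 A × 3110.0 s = 1113 C, so n(e⁻) = 1113/96500 = 0.01154 mol.
n(M) deposited = 0.648 / 168.5 = 0.003846 mol.
Electrons per atom = n(e⁻)/n(M) = 0.01154 / 0.003846 = 3.00 ≈ 3, so the ion is M³⁺.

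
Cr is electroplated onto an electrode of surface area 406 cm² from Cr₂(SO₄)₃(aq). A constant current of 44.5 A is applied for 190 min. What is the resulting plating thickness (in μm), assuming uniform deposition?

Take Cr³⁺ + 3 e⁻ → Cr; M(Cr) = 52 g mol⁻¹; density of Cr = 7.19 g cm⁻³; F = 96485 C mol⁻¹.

Q = I·t = 44.50 × 11400 = 507300 C; n(e⁻) = 5.258 mol.
n(Cr) = n(e⁻)/3 = 1.753 mol, so m = 1.753 × 52 = 91.14 g.
Volume = m/ρ = 91.14 / 7.19 = 12.68 cm³.
Thickness = V/A = 12.68 / 406 = 0.0312 cm = 312 μm.

312 μm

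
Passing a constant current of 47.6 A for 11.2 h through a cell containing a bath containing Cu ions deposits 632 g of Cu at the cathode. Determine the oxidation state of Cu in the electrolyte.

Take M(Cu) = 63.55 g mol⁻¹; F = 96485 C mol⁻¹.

+2

Q = I·t = 47.60 A × 40320 s = 1919000 C, so n(e⁻) = 1919000/96485 = 19.89 mol.
n(Cu) deposited = 632 / 63.55 = 9.945 mol.
Electrons per atom = n(e⁻)/n(Cu) = 19.89 / 9.945 = 2.00 ≈ 2, so the ion is Cu²⁺.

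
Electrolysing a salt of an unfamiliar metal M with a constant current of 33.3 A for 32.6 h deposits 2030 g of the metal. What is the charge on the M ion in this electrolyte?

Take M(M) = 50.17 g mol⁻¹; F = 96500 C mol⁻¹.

Q = I·t = 33.30 A × 117360 s = 3908000 C, so n(e⁻) = 3908000/96500 = 40.50 mol.
n(M) deposited = 2030 / 50.17 = 40.46 mol.
Electrons per atom = n(e⁻)/n(M) = 40.50 / 40.46 = 1.00 ≈ 1, so the ion is M⁺.

+1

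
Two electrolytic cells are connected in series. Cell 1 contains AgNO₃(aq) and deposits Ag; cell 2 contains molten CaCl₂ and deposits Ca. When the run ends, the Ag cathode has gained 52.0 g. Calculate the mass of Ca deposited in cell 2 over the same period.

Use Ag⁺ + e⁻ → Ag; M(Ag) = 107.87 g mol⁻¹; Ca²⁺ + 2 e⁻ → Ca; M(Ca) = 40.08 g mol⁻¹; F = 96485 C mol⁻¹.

9.66 g

n(Ag) = 52.0 / 107.87 = 0.4821 mol.
Since Ag⁺ + e⁻ → Ag, n(e⁻) passed = 1 × 0.4821 = 0.4821 mol.
Cells in series carry the same charge, so the same 0.4821 mol of electrons passes through cell 2.
Ca²⁺ + 2 e⁻ → Ca, so n(Ca) = 0.4821 / 2 = 0.2410 mol.
m(Ca) = 0.2410 × 40.08 = 9.66 g.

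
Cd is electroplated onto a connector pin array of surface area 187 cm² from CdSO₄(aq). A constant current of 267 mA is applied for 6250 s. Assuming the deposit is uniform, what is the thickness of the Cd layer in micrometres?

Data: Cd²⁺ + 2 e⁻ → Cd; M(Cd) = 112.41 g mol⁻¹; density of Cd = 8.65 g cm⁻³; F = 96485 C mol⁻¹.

6.01 μm

Q = I·t = 0.2670 × 6250.0 = 1669 C; n(e⁻) = 0.01730 mol.
n(Cd) = n(e⁻)/2 = 0.008648 mol, so m = 0.008648 × 112.41 = 0.9721 g.
Volume = m/ρ = 0.9721 / 8.65 = 0.1124 cm³.
Thickness = V/A = 0.1124 / 187 = 6.01 × 10⁻⁴ cm = 6.01 μm.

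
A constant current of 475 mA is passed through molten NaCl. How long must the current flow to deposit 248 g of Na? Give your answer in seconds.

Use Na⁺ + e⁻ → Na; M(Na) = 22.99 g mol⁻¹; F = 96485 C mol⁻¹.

2.19 × 10⁶ s

n(Na) = m/M = 248 / 22.99 = 10.79 mol.
Each Na atom requires 1 electron, so n(e⁻) = 1 × 10.79 = 10.79 mol.
Q = n(e⁻)·F = 10.79 × 96485 = 1041000 C.
t = Q/I = 1041000 / 0.4750 A = 2191000 s.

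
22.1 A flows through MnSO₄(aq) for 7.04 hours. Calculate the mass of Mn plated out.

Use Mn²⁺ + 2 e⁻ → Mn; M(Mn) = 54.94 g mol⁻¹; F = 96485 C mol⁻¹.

Q = I·t = 22.10 A × 25344 s = 560100 C.
n(e⁻) = Q/F = 560100 / 96485 = 5.805 mol.
Mn²⁺ + 2 e⁻ → Mn, so n(Mn) = n(e⁻)/2 = 2.903 mol.
m = n·M = 2.903 × 54.94 = 159 g.

159 g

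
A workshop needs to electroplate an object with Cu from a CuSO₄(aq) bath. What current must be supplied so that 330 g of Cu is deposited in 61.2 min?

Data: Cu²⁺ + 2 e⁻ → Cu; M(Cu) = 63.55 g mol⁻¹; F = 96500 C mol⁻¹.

273 A

n(Cu) = 330 / 63.55 = 5.193 mol.
n(e⁻) = 2 × 5.193 = 10.39 mol.
Q = n(e⁻)·F = 10.39 × 96500 = 1002000 C.
I = Q/t = 1002000 / 3672.0 s = 273 A.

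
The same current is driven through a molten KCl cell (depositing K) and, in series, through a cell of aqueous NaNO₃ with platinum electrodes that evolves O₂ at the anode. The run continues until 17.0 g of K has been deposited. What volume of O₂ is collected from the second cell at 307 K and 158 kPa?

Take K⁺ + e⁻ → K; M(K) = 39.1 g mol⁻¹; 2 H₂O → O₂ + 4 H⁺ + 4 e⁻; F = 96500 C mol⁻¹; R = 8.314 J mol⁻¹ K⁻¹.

1.76 L

n(K) = 17.0 / 39.1 = 0.4348 mol, so n(e⁻) = 1 × 0.4348 = 0.4348 mol.
The cells are in series, so the same 0.4348 mol of electrons passes through the second cell.
2 H₂O → O₂ + 4 H⁺ + 4 e⁻ — 4 mol e⁻ per mol O₂, so n(O₂) = 0.4348/4 = 0.1087 mol.
V = nRT/P = (0.1087 × 8.314 × 307) / (158 × 10³) = 0.00176 m³ = 1.76 L.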